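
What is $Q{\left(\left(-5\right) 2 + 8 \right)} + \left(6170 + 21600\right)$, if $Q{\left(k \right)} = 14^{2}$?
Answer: $27966$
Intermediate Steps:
$Q{\left(k \right)} = 196$
$Q{\left(\left(-5\right) 2 + 8 \right)} + \left(6170 + 21600\right) = 196 + \left(6170 + 21600\right) = 196 + 27770 = 27966$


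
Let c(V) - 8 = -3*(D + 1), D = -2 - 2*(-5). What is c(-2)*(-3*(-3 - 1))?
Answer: -228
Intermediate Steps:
D = 8 (D = -2 - 1*(-10) = -2 + 10 = 8)
c(V) = -19 (c(V) = 8 - 3*(8 + 1) = 8 - 3*9 = 8 - 27 = -19)
c(-2)*(-3*(-3 - 1)) = -(-57)*(-3 - 1) = -(-57)*(-4) = -19*12 = -228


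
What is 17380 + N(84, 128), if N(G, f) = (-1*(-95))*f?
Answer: 29540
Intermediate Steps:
N(G, f) = 95*f
17380 + N(84, 128) = 17380 + 95*128 = 17380 + 12160 = 29540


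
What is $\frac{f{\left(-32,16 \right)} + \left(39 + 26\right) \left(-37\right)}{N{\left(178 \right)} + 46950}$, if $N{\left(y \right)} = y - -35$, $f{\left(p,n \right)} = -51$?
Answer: $- \frac{2456}{47163} \approx -0.052075$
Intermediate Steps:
$N{\left(y \right)} = 35 + y$ ($N{\left(y \right)} = y + 35 = 35 + y$)
$\frac{f{\left(-32,16 \right)} + \left(39 + 26\right) \left(-37\right)}{N{\left(178 \right)} + 46950} = \frac{-51 + \left(39 + 26\right) \left(-37\right)}{\left(35 + 178\right) + 46950} = \frac{-51 + 65 \left(-37\right)}{213 + 46950} = \frac{-51 - 2405}{47163} = \left(-2456\right) \frac{1}{47163} = - \frac{2456}{47163}$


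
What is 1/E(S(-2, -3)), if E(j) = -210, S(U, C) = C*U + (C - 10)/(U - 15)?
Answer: -1/210 ≈ -0.0047619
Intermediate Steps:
S(U, C) = C*U + (-10 + C)/(-15 + U)
1/E(S(-2, -3)) = 1/(-210) = -1/210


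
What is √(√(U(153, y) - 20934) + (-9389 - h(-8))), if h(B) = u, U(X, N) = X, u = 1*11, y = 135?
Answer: √(-9400 + 3*I*√2309) ≈ 0.7434 + 96.956*I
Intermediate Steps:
u = 11
h(B) = 11
√(√(U(153, y) - 20934) + (-9389 - h(-8))) = √(√(153 - 20934) + (-9389 - 1*11)) = √(√(-20781) + (-9389 - 11)) = √(3*I*√2309 - 9400) = √(-9400 + 3*I*√2309)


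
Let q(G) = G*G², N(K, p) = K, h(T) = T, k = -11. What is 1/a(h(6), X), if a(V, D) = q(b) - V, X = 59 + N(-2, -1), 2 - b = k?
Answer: 1/2191 ≈ 0.00045641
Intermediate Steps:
b = 13 (b = 2 - 1*(-11) = 2 + 11 = 13)
X = 57 (X = 59 - 2 = 57)
q(G) = G³
a(V, D) = 2197 - V (a(V, D) = 13³ - V = 2197 - V)
1/a(h(6), X) = 1/(2197 - 1*6) = 1/(2197 - 6) = 1/2191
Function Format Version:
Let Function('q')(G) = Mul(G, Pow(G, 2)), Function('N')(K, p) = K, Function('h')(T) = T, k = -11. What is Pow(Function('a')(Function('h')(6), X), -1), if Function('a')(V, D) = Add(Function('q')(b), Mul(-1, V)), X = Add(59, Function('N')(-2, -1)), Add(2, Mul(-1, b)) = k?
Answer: Rational(1, 2191) ≈ 0.00045641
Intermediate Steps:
b = 13 (b = Add(2, Mul(-1, -11)) = Add(2, 11) = 13)
X = 57 (X = Add(59, -2) = 57)
Function('q')(G) = Pow(G, 3)
Function('a')(V, D) = Add(2197, Mul(-1, V)) (Function('a')(V, D) = Add(Pow(13, 3), Mul(-1, V)) = Add(2197, Mul(-1, V)))
Pow(Function('a')(Function('h')(6), X), -1) = Pow(Add(2197, Mul(-1, 6)), -1) = Pow(Add(2197, -6), -1) = Pow(2191, -1) = Rational(1, 2191)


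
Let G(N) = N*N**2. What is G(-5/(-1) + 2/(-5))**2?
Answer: 148035889/15625 ≈ 9474.3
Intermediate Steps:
G(N) = N**3
G(-5/(-1) + 2/(-5))**2 = ((-5/(-1) + 2/(-5))**3)**2 = ((-5*(-1) + 2*(-1/5))**3)**2 = ((5 - 2/5)**3)**2 = ((23/5)**3)**2 = (12167/125)**2 = 148035889/15625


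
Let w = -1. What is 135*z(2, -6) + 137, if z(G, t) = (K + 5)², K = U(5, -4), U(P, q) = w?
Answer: 2297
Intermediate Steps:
U(P, q) = -1
K = -1
z(G, t) = 16 (z(G, t) = (-1 + 5)² = 4² = 16)
135*z(2, -6) + 137 = 135*16 + 137 = 2160 + 137 = 2297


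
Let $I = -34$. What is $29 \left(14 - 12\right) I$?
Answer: $-1972$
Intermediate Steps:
$29 \left(14 - 12\right) I = 29 \left(14 - 12\right) \left(-34\right) = 29 \cdot 2 \left(-34\right) = 58 \left(-34\right) = -1972$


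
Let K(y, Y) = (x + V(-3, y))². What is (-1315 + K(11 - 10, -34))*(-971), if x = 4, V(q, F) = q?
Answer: 1275894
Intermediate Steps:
K(y, Y) = 1 (K(y, Y) = (4 - 3)² = 1² = 1)
(-1315 + K(11 - 10, -34))*(-971) = (-1315 + 1)*(-971) = -1314*(-971) = 1275894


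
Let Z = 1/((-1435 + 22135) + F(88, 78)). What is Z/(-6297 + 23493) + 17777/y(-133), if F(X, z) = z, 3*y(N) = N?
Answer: -19055085663395/47520698904 ≈ -400.98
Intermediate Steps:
y(N) = N/3
Z = 1/20778 (Z = 1/((-1435 + 22135) + 78) = 1/(20700 + 78) = 1/20778 ≈ 4.8128e-5)
Z/(-6297 + 23493) + 17777/y(-133) = 1/(20778*(-6297 + 23493)) + 17777/(((⅓)*(-133))) = (1/20778)/17196 + 17777/(-133/3) = (1/20778)*(1/17196) + 17777*(-3/133) = 1/357298488 - 53331/133 = -19055085663395/47520698904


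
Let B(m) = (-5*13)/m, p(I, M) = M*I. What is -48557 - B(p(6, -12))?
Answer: -3496169/72 ≈ -48558.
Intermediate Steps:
p(I, M) = I*M
B(m) = -65/m
-48557 - B(p(6, -12)) = -48557 - (-65)/(6*(-12)) = -48557 - (-65)/(-72) = -48557 - (-65)*(-1)/72 = -48557 - 1*65/72 = -48557 - 65/72 = -3496169/72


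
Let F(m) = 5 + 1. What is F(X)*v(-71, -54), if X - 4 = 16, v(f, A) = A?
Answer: -324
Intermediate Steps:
X = 20 (X = 4 + 16 = 20)
F(m) = 6
F(X)*v(-71, -54) = 6*(-54) = -324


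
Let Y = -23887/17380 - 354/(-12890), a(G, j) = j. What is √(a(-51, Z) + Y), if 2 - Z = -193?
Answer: √24297957484640345/11201410 ≈ 13.916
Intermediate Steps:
Z = 195 (Z = 2 - 1*(-193) = 2 + 193 = 195)
Y = -30175091/22402820 (Y = -23887*1/17380 - 354*(-1/12890) = -23887/17380 + 177/6445 = -30175091/22402820 ≈ -1.3469)
√(a(-51, Z) + Y) = √(195 - 30175091/22402820) = √(4338374809/22402820) = √24297957484640345/11201410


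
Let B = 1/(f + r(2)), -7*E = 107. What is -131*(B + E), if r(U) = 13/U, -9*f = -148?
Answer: 824645/413 ≈ 1996.7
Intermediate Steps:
f = 148/9 (f = -1/9*(-148) = 148/9 ≈ 16.444)
E = -107/7 (E = -1/7*107 = -107/7 ≈ -15.286)
B = 18/413 (B = 1/(148/9 + 13/2) = 1/(413/18) = 18/413 ≈ 0.043584)
-131*(B + E) = -131*(18/413 - 107/7) = -131*(-6295/413) = 824645/413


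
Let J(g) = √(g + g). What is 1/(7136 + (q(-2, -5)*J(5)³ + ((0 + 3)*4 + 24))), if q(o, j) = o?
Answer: 1793/12858396 + 5*√10/12858396 ≈ 0.00014067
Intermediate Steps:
J(g) = √2*√g (J(g) = √(2*g) = √2*√g)
1/(7136 + (q(-2, -5)*J(5)³ + ((0 + 3)*4 + 24))) = 1/(7136 + (-2*10*√10 + ((0 + 3)*4 + 24))) = 1/(7136 + (-2*10*√10 + (3*4 + 24))) = 1/(7136 + (-20*√10 + (12 + 24))) = 1/(7136 + (-20*√10 + 36)) = 1/(7136 + (36 - 20*√10)) = 1/(7172 - 20*√10)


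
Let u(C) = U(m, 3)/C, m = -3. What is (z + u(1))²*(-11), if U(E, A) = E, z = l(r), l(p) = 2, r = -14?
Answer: -11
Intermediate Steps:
z = 2
u(C) = -3/C
(z + u(1))²*(-11) = (2 - 3/1)²*(-11) = (2 - 3*1)²*(-11) = (2 - 3)²*(-11) = (-1)²*(-11) = 1*(-11) = -11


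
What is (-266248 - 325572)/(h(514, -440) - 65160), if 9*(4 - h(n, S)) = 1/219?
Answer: 1166477220/128422477 ≈ 9.0831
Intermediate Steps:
h(n, S) = 7883/1971 (h(n, S) = 4 - ⅑/219 = 4 - ⅑*1/219 = 4 - 1/1971 = 7883/1971)
(-266248 - 325572)/(h(514, -440) - 65160) = (-266248 - 325572)/(7883/1971 - 65160) = -591820/(-128422477/1971) = -591820*(-1971/128422477) = 1166477220/128422477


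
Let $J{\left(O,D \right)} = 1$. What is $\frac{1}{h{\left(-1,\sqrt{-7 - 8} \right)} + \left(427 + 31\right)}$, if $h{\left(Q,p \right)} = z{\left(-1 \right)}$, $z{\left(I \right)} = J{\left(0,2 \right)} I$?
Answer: $\frac{1}{457} \approx 0.0021882$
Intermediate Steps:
$z{\left(I \right)} = I$ ($z{\left(I \right)} = 1 I = I$)
$h{\left(Q,p \right)} = -1$
$\frac{1}{h{\left(-1,\sqrt{-7 - 8} \right)} + \left(427 + 31\right)} = \frac{1}{-1 + \left(427 + 31\right)} = \frac{1}{-1 + 458} = \frac{1}{457}$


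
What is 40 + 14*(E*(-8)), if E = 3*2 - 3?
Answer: -296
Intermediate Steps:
E = 3 (E = 6 - 3 = 3)
40 + 14*(E*(-8)) = 40 + 14*(3*(-8)) = 40 + 14*(-24) = 40 - 336 = -296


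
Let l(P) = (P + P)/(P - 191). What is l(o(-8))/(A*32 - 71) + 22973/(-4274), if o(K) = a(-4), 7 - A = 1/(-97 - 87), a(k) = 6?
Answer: -14973947239/2785600870 ≈ -5.3755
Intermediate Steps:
A = 1289/184 (A = 7 - 1/(-97 - 87) = 7 - 1/(-184) = 7 - 1*(-1/184) = 7 + 1/184 = 1289/184 ≈ 7.0054)
o(K) = 6
l(P) = 2*P/(-191 + P) (l(P) = (2*P)/(-191 + P) = 2*P/(-191 + P))
l(o(-8))/(A*32 - 71) + 22973/(-4274) = (2*6/(-191 + 6))/((1289/184)*32 - 71) + 22973/(-4274) = (2*6/(-185))/(5156/23 - 71) + 22973*(-1/4274) = (2*6*(-1/185))/(3523/23) - 22973/4274 = -12/185*23/3523 - 22973/4274 = -276/651755 - 22973/4274 = -14973947239/2785600870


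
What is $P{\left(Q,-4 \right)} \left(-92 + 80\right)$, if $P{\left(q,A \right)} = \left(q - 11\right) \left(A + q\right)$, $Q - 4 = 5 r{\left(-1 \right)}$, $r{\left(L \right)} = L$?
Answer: $-720$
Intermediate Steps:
$Q = -1$ ($Q = 4 + 5 \left(-1\right) = 4 - 5 = -1$)
$P{\left(q,A \right)} = \left(-11 + q\right) \left(A + q\right)$
$P{\left(Q,-4 \right)} \left(-92 + 80\right) = \left(\left(-1\right)^{2} - -44 - -11 - -4\right) \left(-92 + 80\right) = \left(1 + 44 + 11 + 4\right) \left(-12\right) = 60 \left(-12\right) = -720$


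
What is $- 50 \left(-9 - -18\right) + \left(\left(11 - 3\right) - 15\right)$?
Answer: $-457$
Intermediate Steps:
$- 50 \left(-9 - -18\right) + \left(\left(11 - 3\right) - 15\right) = - 50 \left(-9 + 18\right) + \left(8 - 15\right) = \left(-50\right) 9 - 7 = -450 - 7 = -457$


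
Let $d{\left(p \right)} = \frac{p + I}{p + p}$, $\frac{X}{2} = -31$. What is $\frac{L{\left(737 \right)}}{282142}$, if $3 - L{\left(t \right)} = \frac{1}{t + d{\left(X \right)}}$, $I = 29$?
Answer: $\frac{274139}{25793703782} \approx 1.0628 \cdot 10^{-5}$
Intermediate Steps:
$X = -62$ ($X = 2 \left(-31\right) = -62$)
$d{\left(p \right)} = \frac{29 + p}{2 p}$ ($d{\left(p \right)} = \frac{p + 29}{p + p} = \frac{29 + p}{2 p}$)
$L{\left(t \right)} = 3 - \frac{1}{\frac{33}{124} + t}$ ($L{\left(t \right)} = 3 - \frac{1}{t + \frac{29 - 62}{2 \left(-62\right)}} = 3 - \frac{1}{t + \frac{1}{2} \left(- \frac{1}{62}\right) \left(-33\right)} = 3 - \frac{1}{t + \frac{33}{124}} = 3 - \frac{1}{\frac{33}{124} + t}$)
$\frac{L{\left(737 \right)}}{282142} = \frac{\frac{1}{33 + 124 \cdot 737} \left(-25 + 372 \cdot 737\right)}{282142} = \frac{-25 + 274164}{33 + 91388} \cdot \frac{1}{282142} = \frac{1}{91421} \cdot 274139 \cdot \frac{1}{282142} = \frac{274139}{91421} \cdot \frac{1}{282142} = \frac{274139}{25793703782}$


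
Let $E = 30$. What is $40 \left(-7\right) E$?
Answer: $-8400$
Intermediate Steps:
$40 \left(-7\right) E = 40 \left(-7\right) 30 = \left(-280\right) 30 = -8400$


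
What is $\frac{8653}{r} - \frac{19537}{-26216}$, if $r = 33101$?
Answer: $\frac{873541285}{867775816} \approx 1.0066$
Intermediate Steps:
$\frac{8653}{r} - \frac{19537}{-26216} = \frac{8653}{33101} - \frac{19537}{-26216} = 8653 \cdot \frac{1}{33101} - - \frac{19537}{26216} = \frac{8653}{33101} + \frac{19537}{26216} = \frac{873541285}{867775816}$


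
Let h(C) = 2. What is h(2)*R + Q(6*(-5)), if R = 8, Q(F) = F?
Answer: -14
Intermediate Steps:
h(2)*R + Q(6*(-5)) = 2*8 + 6*(-5) = 16 - 30 = -14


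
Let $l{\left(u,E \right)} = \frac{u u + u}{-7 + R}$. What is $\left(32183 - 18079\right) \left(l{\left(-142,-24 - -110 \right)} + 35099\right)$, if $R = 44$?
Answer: $\frac{18598733240}{37} \approx 5.0267 \cdot 10^{8}$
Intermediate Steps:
$l{\left(u,E \right)} = \frac{u}{37} + \frac{u^{2}}{37}$ ($l{\left(u,E \right)} = \frac{u u + u}{-7 + 44} = \frac{u^{2} + u}{37} = \left(u + u^{2}\right) \frac{1}{37} = \frac{u}{37} + \frac{u^{2}}{37}$)
$\left(32183 - 18079\right) \left(l{\left(-142,-24 - -110 \right)} + 35099\right) = \left(32183 - 18079\right) \left(\frac{1}{37} \left(-142\right) \left(1 - 142\right) + 35099\right) = 14104 \left(\frac{1}{37} \left(-142\right) \left(-141\right) + 35099\right) = 14104 \left(\frac{20022}{37} + 35099\right) = 14104 \cdot \frac{1318685}{37} = \frac{18598733240}{37}$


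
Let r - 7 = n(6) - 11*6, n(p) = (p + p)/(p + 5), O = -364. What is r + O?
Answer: -4641/11 ≈ -421.91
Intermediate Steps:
n(p) = 2*p/(5 + p) (n(p) = (2*p)/(5 + p) = 2*p/(5 + p))
r = -637/11 (r = 7 + (2*6/(5 + 6) - 11*6) = 7 + (2*6/11 - 66) = 7 + (2*6*(1/11) - 66) = 7 + (12/11 - 66) = 7 - 714/11 = -637/11 ≈ -57.909)
r + O = -637/11 - 364 = -4641/11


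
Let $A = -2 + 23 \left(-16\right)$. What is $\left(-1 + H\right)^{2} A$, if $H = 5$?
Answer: $-5920$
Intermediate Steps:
$A = -370$ ($A = -2 - 368 = -370$)
$\left(-1 + H\right)^{2} A = \left(-1 + 5\right)^{2} \left(-370\right) = 4^{2} \left(-370\right) = 16 \left(-370\right) = -5920$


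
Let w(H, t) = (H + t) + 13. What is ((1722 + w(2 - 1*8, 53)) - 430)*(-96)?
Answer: -129792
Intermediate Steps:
w(H, t) = 13 + H + t
((1722 + w(2 - 1*8, 53)) - 430)*(-96) = ((1722 + (13 + (2 - 1*8) + 53)) - 430)*(-96) = ((1722 + (13 + (2 - 8) + 53)) - 430)*(-96) = ((1722 + (13 - 6 + 53)) - 430)*(-96) = ((1722 + 60) - 430)*(-96) = (1782 - 430)*(-96) = 1352*(-96) = -129792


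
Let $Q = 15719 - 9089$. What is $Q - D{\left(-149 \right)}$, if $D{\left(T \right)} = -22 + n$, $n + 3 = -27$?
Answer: $6682$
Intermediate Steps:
$n = -30$ ($n = -3 - 27 = -30$)
$D{\left(T \right)} = -52$ ($D{\left(T \right)} = -22 - 30 = -52$)
$Q = 6630$ ($Q = 15719 - 9089 = 6630$)
$Q - D{\left(-149 \right)} = 6630 - -52 = 6630 + 52 = 6682$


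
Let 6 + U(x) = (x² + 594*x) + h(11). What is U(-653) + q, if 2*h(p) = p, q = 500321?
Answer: 1077695/2 ≈ 5.3885e+5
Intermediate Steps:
h(p) = p/2
U(x) = -½ + x² + 594*x (U(x) = -6 + ((x² + 594*x) + (½)*11) = -6 + ((x² + 594*x) + 11/2) = -6 + (11/2 + x² + 594*x) = -½ + x² + 594*x)
U(-653) + q = (-½ + (-653)² + 594*(-653)) + 500321 = (-½ + 426409 - 387882) + 500321 = 77053/2 + 500321 = 1077695/2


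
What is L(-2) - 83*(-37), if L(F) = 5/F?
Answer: 6137/2 ≈ 3068.5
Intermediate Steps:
L(-2) - 83*(-37) = 5/(-2) - 83*(-37) = 5*(-1/2) + 3071 = -5/2 + 3071 = 6137/2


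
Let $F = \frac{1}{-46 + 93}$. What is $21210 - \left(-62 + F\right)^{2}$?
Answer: $\frac{38367321}{2209} \approx 17369.0$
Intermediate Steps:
$F = \frac{1}{47} \approx 0.021277$
$21210 - \left(-62 + F\right)^{2} = 21210 - \left(-62 + \frac{1}{47}\right)^{2} = 21210 - \left(- \frac{2913}{47}\right)^{2} = 21210 - \frac{8485569}{2209} = \frac{38367321}{2209}$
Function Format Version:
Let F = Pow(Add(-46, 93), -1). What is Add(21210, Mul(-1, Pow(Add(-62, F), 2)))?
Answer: Rational(38367321, 2209) ≈ 17369.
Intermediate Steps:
F = Rational(1, 47) (F = Pow(47, -1) = Rational(1, 47) ≈ 0.021277)
Add(21210, Mul(-1, Pow(Add(-62, F), 2))) = Add(21210, Mul(-1, Pow(Add(-62, Rational(1, 47)), 2))) = Add(21210, Mul(-1, Pow(Rational(-2913, 47), 2))) = Add(21210, Mul(-1, Rational(8485569, 2209))) = Add(21210, Rational(-8485569, 2209)) = Rational(38367321, 2209)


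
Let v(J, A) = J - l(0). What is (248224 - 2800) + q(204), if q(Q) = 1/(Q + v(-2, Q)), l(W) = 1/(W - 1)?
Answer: 49821073/203 ≈ 2.4542e+5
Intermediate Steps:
l(W) = 1/(-1 + W)
v(J, A) = 1 + J (v(J, A) = J - 1/(-1 + 0) = J - 1/(-1) = J - 1*(-1) = J + 1 = 1 + J)
q(Q) = 1/(-1 + Q) (q(Q) = 1/(Q + (1 - 2)) = 1/(Q - 1) = 1/(-1 + Q))
(248224 - 2800) + q(204) = (248224 - 2800) + 1/(-1 + 204) = 245424 + 1/203 = 49821073/203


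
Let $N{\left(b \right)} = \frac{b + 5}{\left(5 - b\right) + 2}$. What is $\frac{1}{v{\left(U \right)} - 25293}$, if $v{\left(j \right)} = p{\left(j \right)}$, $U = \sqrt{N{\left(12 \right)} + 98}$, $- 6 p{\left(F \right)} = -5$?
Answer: $- \frac{6}{151753} \approx -3.9538 \cdot 10^{-5}$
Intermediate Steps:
$p{\left(F \right)} = \frac{5}{6}$ ($p{\left(F \right)} = \left(- \frac{1}{6}\right) \left(-5\right) = \frac{5}{6}$)
$N{\left(b \right)} = \frac{5 + b}{7 - b}$
$U = \frac{\sqrt{2365}}{5}$ ($U = \sqrt{\frac{-5 - 12}{-7 + 12} + 98} = \sqrt{\frac{-5 - 12}{5} + 98} = \sqrt{\frac{1}{5} \left(-17\right) + 98} = \sqrt{- \frac{17}{5} + 98} = \sqrt{\frac{473}{5}} = \frac{\sqrt{2365}}{5} \approx 9.7263$)
$v{\left(j \right)} = \frac{5}{6}$
$\frac{1}{v{\left(U \right)} - 25293} = \frac{1}{\frac{5}{6} - 25293} = \frac{1}{- \frac{151753}{6}} = - \frac{6}{151753}$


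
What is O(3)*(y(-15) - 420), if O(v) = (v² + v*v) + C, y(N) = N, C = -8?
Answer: -4350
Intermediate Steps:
O(v) = -8 + 2*v² (O(v) = (v² + v*v) - 8 = (v² + v²) - 8 = 2*v² - 8 = -8 + 2*v²)
O(3)*(y(-15) - 420) = (-8 + 2*3²)*(-15 - 420) = (-8 + 2*9)*(-435) = (-8 + 18)*(-435) = 10*(-435) = -4350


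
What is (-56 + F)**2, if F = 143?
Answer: 7569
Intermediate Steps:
(-56 + F)**2 = (-56 + 143)**2 = 87**2 = 7569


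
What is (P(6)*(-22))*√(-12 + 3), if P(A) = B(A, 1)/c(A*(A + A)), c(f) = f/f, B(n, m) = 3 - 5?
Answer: 132*I ≈ 132.0*I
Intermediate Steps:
B(n, m) = -2
c(f) = 1
P(A) = -2 (P(A) = -2/1 = -2*1 = -2)
(P(6)*(-22))*√(-12 + 3) = (-2*(-22))*√(-12 + 3) = 44*√(-9) = 44*(3*I) = 132*I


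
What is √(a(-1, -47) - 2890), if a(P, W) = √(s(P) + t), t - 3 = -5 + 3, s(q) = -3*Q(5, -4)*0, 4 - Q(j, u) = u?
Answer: 3*I*√321 ≈ 53.749*I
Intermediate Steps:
Q(j, u) = 4 - u
s(q) = 0 (s(q) = -3*(4 - 1*(-4))*0 = -3*(4 + 4)*0 = -3*8*0 = -24*0 = 0)
t = 1 (t = 3 + (-5 + 3) = 3 - 2 = 1)
a(P, W) = 1 (a(P, W) = √(0 + 1) = √1 = 1)
√(a(-1, -47) - 2890) = √(1 - 2890) = √(-2889) = 3*I*√321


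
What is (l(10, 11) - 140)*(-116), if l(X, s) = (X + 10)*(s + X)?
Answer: -32480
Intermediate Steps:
l(X, s) = (10 + X)*(X + s)
(l(10, 11) - 140)*(-116) = ((10² + 10*10 + 10*11 + 10*11) - 140)*(-116) = ((100 + 100 + 110 + 110) - 140)*(-116) = (420 - 140)*(-116) = 280*(-116) = -32480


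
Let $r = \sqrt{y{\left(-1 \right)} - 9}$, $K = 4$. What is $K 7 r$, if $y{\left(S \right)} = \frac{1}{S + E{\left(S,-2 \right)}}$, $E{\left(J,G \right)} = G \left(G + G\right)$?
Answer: $4 i \sqrt{434} \approx 83.331 i$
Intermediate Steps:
$E{\left(J,G \right)} = 2 G^{2}$ ($E{\left(J,G \right)} = G 2 G = 2 G^{2}$)
$y{\left(S \right)} = \frac{1}{8 + S}$ ($y{\left(S \right)} = \frac{1}{S + 2 \left(-2\right)^{2}} = \frac{1}{S + 2 \cdot 4} = \frac{1}{S + 8} = \frac{1}{8 + S}$)
$r = \frac{i \sqrt{434}}{7}$ ($r = \sqrt{\frac{1}{8 - 1} - 9} = \sqrt{\frac{1}{7} - 9} = \sqrt{- \frac{62}{7}} = \frac{i \sqrt{434}}{7} \approx 2.9761 i$)
$K 7 r = 4 \cdot 7 \frac{i \sqrt{434}}{7} = 28 \frac{i \sqrt{434}}{7} = 4 i \sqrt{434}$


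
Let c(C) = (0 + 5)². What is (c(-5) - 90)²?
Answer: 4225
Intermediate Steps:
c(C) = 25 (c(C) = 5² = 25)
(c(-5) - 90)² = (25 - 90)² = (-65)² = 4225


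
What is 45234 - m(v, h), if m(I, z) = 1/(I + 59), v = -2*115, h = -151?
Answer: 7735015/171 ≈ 45234.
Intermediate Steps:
v = -230
m(I, z) = 1/(59 + I)
45234 - m(v, h) = 45234 - 1/(59 - 230) = 45234 - 1/(-171) = 45234 - 1*(-1/171) = 45234 + 1/171 = 7735015/171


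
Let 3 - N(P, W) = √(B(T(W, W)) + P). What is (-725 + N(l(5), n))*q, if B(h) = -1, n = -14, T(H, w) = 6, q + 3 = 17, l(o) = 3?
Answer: -10108 - 14*√2 ≈ -10128.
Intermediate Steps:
q = 14 (q = -3 + 17 = 14)
N(P, W) = 3 - √(-1 + P)
(-725 + N(l(5), n))*q = (-725 + (3 - √(-1 + 3)))*14 = (-725 + (3 - √2))*14 = (-722 - √2)*14 = -10108 - 14*√2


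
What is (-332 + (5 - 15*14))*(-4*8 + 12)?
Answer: 10740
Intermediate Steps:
(-332 + (5 - 15*14))*(-4*8 + 12) = (-332 + (5 - 210))*(-32 + 12) = (-332 - 205)*(-20) = -537*(-20) = 10740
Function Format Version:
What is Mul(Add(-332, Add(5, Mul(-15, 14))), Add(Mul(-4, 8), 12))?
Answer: 10740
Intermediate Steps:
Mul(Add(-332, Add(5, Mul(-15, 14))), Add(Mul(-4, 8), 12)) = Mul(Add(-332, Add(5, -210)), Add(-32, 12)) = Mul(Add(-332, -205), -20) = Mul(-537, -20) = 10740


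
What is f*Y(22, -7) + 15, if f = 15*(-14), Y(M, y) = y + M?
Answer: -3135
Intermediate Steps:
Y(M, y) = M + y
f = -210
f*Y(22, -7) + 15 = -210*(22 - 7) + 15 = -210*15 + 15 = -3150 + 15 = -3135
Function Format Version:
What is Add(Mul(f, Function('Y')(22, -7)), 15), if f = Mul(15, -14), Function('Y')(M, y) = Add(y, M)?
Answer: -3135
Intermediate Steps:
Function('Y')(M, y) = Add(M, y)
f = -210
Add(Mul(f, Function('Y')(22, -7)), 15) = Add(Mul(-210, Add(22, -7)), 15) = Add(Mul(-210, 15), 15) = Add(-3150, 15) = -3135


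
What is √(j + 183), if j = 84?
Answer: √267 ≈ 16.340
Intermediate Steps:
√(j + 183) = √(84 + 183) = √267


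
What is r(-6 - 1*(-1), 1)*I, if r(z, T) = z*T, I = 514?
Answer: -2570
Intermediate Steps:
r(z, T) = T*z
r(-6 - 1*(-1), 1)*I = (1*(-6 - 1*(-1)))*514 = (1*(-6 + 1))*514 = (1*(-5))*514 = -5*514 = -2570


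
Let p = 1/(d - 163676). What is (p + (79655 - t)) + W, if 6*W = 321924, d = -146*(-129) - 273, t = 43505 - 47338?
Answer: 19901361329/145115 ≈ 1.3714e+5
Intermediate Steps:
t = -3833
d = 18561 (d = 18834 - 273 = 18561)
W = 53654 (W = (⅙)*321924 = 53654)
p = -1/145115 (p = 1/(18561 - 163676) = 1/(-145115) = -1/145115 ≈ -6.8911e-6)
(p + (79655 - t)) + W = (-1/145115 + (79655 - 1*(-3833))) + 53654 = (-1/145115 + (79655 + 3833)) + 53654 = (-1/145115 + 83488) + 53654 = 12115361119/145115 + 53654 = 19901361329/145115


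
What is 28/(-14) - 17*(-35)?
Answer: 593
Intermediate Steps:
28/(-14) - 17*(-35) = 28*(-1/14) + 595 = -2 + 595 = 593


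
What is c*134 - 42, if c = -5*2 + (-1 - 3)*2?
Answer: -2454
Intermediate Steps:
c = -18 (c = -10 - 4*2 = -10 - 8 = -18)
c*134 - 42 = -18*134 - 42 = -2412 - 42 = -2454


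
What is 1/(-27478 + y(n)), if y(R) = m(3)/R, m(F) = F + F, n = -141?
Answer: -47/1291468 ≈ -3.6393e-5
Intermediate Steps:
m(F) = 2*F
y(R) = 6/R (y(R) = (2*3)/R = 6/R)
1/(-27478 + y(n)) = 1/(-27478 + 6/(-141)) = 1/(-27478 + 6*(-1/141)) = 1/(-27478 - 2/47) = 1/(-1291468/47) = -47/1291468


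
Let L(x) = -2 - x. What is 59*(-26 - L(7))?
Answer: -1003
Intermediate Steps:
59*(-26 - L(7)) = 59*(-26 - (-2 - 1*7)) = 59*(-26 - (-2 - 7)) = 59*(-26 - 1*(-9)) = 59*(-26 + 9) = 59*(-17) = -1003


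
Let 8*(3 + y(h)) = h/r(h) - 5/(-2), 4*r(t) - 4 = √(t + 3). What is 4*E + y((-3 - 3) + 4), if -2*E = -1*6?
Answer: 729/80 ≈ 9.1125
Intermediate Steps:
r(t) = 1 + √(3 + t)/4 (r(t) = 1 + √(t + 3)/4 = 1 + √(3 + t)/4)
y(h) = -43/16 + h/(8*(1 + √(3 + h)/4)) (y(h) = -3 + (h/(1 + √(3 + h)/4) - 5/(-2))/8 = -3 + (h/(1 + √(3 + h)/4) - 5*(-½))/8 = -3 + (h/(1 + √(3 + h)/4) + 5/2)/8 = -3 + (5/2 + h/(1 + √(3 + h)/4))/8 = -3 + (5/16 + h/(8*(1 + √(3 + h)/4))) = -43/16 + h/(8*(1 + √(3 + h)/4)))
E = 3 (E = -(-1)*6/2 = -½*(-6) = 3)
4*E + y((-3 - 3) + 4) = 4*3 + (-172 - 43*√(3 + ((-3 - 3) + 4)) + 8*((-3 - 3) + 4))/(16*(4 + √(3 + ((-3 - 3) + 4)))) = 12 + (-172 - 43*√(3 + (-6 + 4)) + 8*(-6 + 4))/(16*(4 + √(3 + (-6 + 4)))) = 12 + (-172 - 43*√(3 - 2) + 8*(-2))/(16*(4 + √(3 - 2))) = 12 + (-172 - 43*√1 - 16)/(16*(4 + √1)) = 12 + (-172 - 43*1 - 16)/(16*(4 + 1)) = 12 + (1/16)*(-172 - 43 - 16)/5 = 12 + (1/16)*(⅕)*(-231) = 12 - 231/80 = 729/80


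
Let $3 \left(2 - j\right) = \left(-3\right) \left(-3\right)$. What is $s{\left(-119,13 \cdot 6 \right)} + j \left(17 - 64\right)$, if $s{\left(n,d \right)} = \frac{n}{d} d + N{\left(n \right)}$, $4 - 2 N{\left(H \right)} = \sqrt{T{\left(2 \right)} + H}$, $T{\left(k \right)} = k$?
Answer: $-70 - \frac{3 i \sqrt{13}}{2} \approx -70.0 - 5.4083 i$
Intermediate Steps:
$j = -1$ ($j = 2 - \frac{\left(-3\right) \left(-3\right)}{3} = 2 - 3 = -1$)
$N{\left(H \right)} = 2 - \frac{\sqrt{2 + H}}{2}$
$s{\left(n,d \right)} = 2 + n - \frac{\sqrt{2 + n}}{2}$ ($s{\left(n,d \right)} = \frac{n}{d} d - \left(-2 + \frac{\sqrt{2 + n}}{2}\right) = n - \left(-2 + \frac{\sqrt{2 + n}}{2}\right) = 2 + n - \frac{\sqrt{2 + n}}{2}$)
$s{\left(-119,13 \cdot 6 \right)} + j \left(17 - 64\right) = \left(2 - 119 - \frac{\sqrt{2 - 119}}{2}\right) - \left(17 - 64\right) = \left(2 - 119 - \frac{\sqrt{-117}}{2}\right) - -47 = \left(2 - 119 - \frac{3 i \sqrt{13}}{2}\right) + 47 = \left(-117 - \frac{3 i \sqrt{13}}{2}\right) + 47 = -70 - \frac{3 i \sqrt{13}}{2}$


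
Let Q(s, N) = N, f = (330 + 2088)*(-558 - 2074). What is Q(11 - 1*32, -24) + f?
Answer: -6364200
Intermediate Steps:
f = -6364176 (f = 2418*(-2632) = -6364176)
Q(11 - 1*32, -24) + f = -24 - 6364176 = -6364200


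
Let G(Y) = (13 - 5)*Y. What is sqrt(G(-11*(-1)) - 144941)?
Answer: I*sqrt(144853) ≈ 380.6*I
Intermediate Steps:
G(Y) = 8*Y
sqrt(G(-11*(-1)) - 144941) = sqrt(8*(-11*(-1)) - 144941) = sqrt(8*11 - 144941) = sqrt(88 - 144941) = sqrt(-144853) = I*sqrt(144853)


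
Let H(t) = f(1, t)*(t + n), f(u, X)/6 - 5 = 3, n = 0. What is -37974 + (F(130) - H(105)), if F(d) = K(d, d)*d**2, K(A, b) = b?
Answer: 2153986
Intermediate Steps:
f(u, X) = 48 (f(u, X) = 30 + 6*3 = 30 + 18 = 48)
H(t) = 48*t (H(t) = 48*(t + 0) = 48*t)
F(d) = d**3 (F(d) = d*d**2 = d**3)
-37974 + (F(130) - H(105)) = -37974 + (130**3 - 48*105) = -37974 + (2197000 - 1*5040) = -37974 + (2197000 - 5040) = -37974 + 2191960 = 2153986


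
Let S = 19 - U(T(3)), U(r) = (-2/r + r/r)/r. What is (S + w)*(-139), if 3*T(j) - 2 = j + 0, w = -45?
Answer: 89933/25 ≈ 3597.3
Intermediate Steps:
T(j) = 2/3 + j/3 (T(j) = 2/3 + (j + 0)/3 = 2/3 + j/3)
U(r) = (1 - 2/r)/r (U(r) = (-2/r + 1)/r = (1 - 2/r)/r)
S = 478/25 (S = 19 - (-2 + (2/3 + (1/3)*3))/(2/3 + (1/3)*3)**2 = 19 - (-2 + (2/3 + 1))/(2/3 + 1)**2 = 19 - (-2 + 5/3)/(5/3)**2 = 19 - 9*(-1)/(25*3) = 19 - 1*(-3/25) = 19 + 3/25 = 478/25 ≈ 19.120)
(S + w)*(-139) = (478/25 - 45)*(-139) = -647/25*(-139) = 89933/25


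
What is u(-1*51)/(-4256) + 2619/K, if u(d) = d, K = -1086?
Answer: -1848513/770336 ≈ -2.3996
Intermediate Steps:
u(-1*51)/(-4256) + 2619/K = -1*51/(-4256) + 2619/(-1086) = -51*(-1/4256) + 2619*(-1/1086) = 51/4256 - 873/362 = -1848513/770336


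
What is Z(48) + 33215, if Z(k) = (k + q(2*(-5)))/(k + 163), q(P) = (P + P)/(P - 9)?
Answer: 133159867/4009 ≈ 33215.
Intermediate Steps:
q(P) = 2*P/(-9 + P) (q(P) = (2*P)/(-9 + P) = 2*P/(-9 + P))
Z(k) = (20/19 + k)/(163 + k) (Z(k) = (k + 2*(2*(-5))/(-9 + 2*(-5)))/(k + 163) = (k + 2*(-10)/(-9 - 10))/(163 + k) = (k + 2*(-10)/(-19))/(163 + k) = (k + 2*(-10)*(-1/19))/(163 + k) = (k + 20/19)/(163 + k) = (20/19 + k)/(163 + k))
Z(48) + 33215 = (20/19 + 48)/(163 + 48) + 33215 = (932/19)/211 + 33215 = (1/211)*(932/19) + 33215 = 932/4009 + 33215 = 133159867/4009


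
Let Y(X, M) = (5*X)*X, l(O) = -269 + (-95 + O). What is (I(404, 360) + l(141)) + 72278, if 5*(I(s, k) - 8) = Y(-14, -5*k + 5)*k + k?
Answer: 142695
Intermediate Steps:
l(O) = -364 + O
Y(X, M) = 5*X**2
I(s, k) = 8 + 981*k/5 (I(s, k) = 8 + ((5*(-14)**2)*k + k)/5 = 8 + ((5*196)*k + k)/5 = 8 + (980*k + k)/5 = 8 + (981*k)/5 = 8 + 981*k/5)
(I(404, 360) + l(141)) + 72278 = ((8 + (981/5)*360) + (-364 + 141)) + 72278 = ((8 + 70632) - 223) + 72278 = (70640 - 223) + 72278 = 70417 + 72278 = 142695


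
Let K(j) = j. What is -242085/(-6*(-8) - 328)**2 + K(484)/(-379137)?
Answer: -1669478659/540442560 ≈ -3.0891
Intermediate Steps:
-242085/(-6*(-8) - 328)**2 + K(484)/(-379137) = -242085/(-6*(-8) - 328)**2 + 484/(-379137) = -242085/(48 - 328)**2 + 484*(-1/379137) = -242085/((-280)**2) - 44/34467 = -242085/78400 - 44/34467 = -242085*1/78400 - 44/34467 = -48417/15680 - 44/34467 = -1669478659/540442560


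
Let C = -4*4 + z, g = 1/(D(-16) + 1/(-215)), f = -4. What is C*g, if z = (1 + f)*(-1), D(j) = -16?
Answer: 2795/3441 ≈ 0.81226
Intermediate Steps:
z = 3 (z = (1 - 4)*(-1) = -3*(-1) = 3)
g = -215/3441 (g = 1/(-16 + 1/(-215)) = 1/(-16 - 1/215) = 1/(-3441/215) = -215/3441 ≈ -0.062482)
C = -13 (C = -4*4 + 3 = -16 + 3 = -13)
C*g = -13*(-215/3441) = 2795/3441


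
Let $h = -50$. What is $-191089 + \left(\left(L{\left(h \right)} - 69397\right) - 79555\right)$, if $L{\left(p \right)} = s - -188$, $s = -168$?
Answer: $-340021$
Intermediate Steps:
$L{\left(p \right)} = 20$ ($L{\left(p \right)} = -168 - -188 = -168 + 188 = 20$)
$-191089 + \left(\left(L{\left(h \right)} - 69397\right) - 79555\right) = -191089 + \left(\left(20 - 69397\right) - 79555\right) = -191089 - 148932 = -340021$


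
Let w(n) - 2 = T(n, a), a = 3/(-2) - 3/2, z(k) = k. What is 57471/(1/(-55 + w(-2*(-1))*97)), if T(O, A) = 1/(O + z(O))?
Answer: 37528563/4 ≈ 9.3821e+6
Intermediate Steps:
a = -3 (a = 3*(-½) - 3*½ = -3/2 - 3/2 = -3)
T(O, A) = 1/(2*O) (T(O, A) = 1/(O + O) = 1/(2*O))
w(n) = 2 + 1/(2*n)
57471/(1/(-55 + w(-2*(-1))*97)) = 57471/(1/(-55 + (2 + 1/(2*((-2*(-1)))))*97)) = 57471/(1/(-55 + (2 + (½)/2)*97)) = 57471/(1/(-55 + (2 + (½)*(½))*97)) = 57471/(1/(-55 + (2 + ¼)*97)) = 57471/(1/(-55 + (9/4)*97)) = 57471/(1/(-55 + 873/4)) = 57471/(1/(653/4)) = 57471/(4/653) = 57471*(653/4) = 37528563/4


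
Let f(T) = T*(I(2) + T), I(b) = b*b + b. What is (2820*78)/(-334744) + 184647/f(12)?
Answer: 2573415167/3012696 ≈ 854.19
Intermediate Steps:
I(b) = b + b² (I(b) = b² + b = b + b²)
f(T) = T*(6 + T) (f(T) = T*(2*(1 + 2) + T) = T*(2*3 + T) = T*(6 + T))
(2820*78)/(-334744) + 184647/f(12) = (2820*78)/(-334744) + 184647/((12*(6 + 12))) = 219960*(-1/334744) + 184647/((12*18)) = -27495/41843 + 184647/216 = -27495/41843 + 184647*(1/216) = -27495/41843 + 61549/72 = 2573415167/3012696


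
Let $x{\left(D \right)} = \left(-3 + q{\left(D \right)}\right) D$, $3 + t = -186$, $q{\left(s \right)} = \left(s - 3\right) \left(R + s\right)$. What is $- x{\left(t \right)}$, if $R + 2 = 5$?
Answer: $6749001$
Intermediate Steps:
$R = 3$ ($R = -2 + 5 = 3$)
$q{\left(s \right)} = \left(-3 + s\right) \left(3 + s\right)$ ($q{\left(s \right)} = \left(s - 3\right) \left(3 + s\right) = \left(-3 + s\right) \left(3 + s\right)$)
$t = -189$ ($t = -3 - 186 = -189$)
$x{\left(D \right)} = D \left(-12 + D^{2}\right)$ ($x{\left(D \right)} = \left(-3 + \left(-9 + D^{2}\right)\right) D = \left(-12 + D^{2}\right) D = D \left(-12 + D^{2}\right)$)
$- x{\left(t \right)} = - \left(-189\right) \left(-12 + \left(-189\right)^{2}\right) = - \left(-189\right) \left(-12 + 35721\right) = - \left(-189\right) 35709 = \left(-1\right) \left(-6749001\right) = 6749001$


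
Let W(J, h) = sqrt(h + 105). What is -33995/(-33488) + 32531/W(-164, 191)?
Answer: 2615/2576 + 32531*sqrt(74)/148 ≈ 1891.8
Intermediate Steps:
W(J, h) = sqrt(105 + h)
-33995/(-33488) + 32531/W(-164, 191) = -33995/(-33488) + 32531/(sqrt(105 + 191)) = -33995*(-1/33488) + 32531/(sqrt(296)) = 2615/2576 + 32531/((2*sqrt(74))) = 2615/2576 + 32531*(sqrt(74)/148) = 2615/2576 + 32531*sqrt(74)/148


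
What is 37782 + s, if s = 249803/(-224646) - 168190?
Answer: -29295885371/224646 ≈ -1.3041e+5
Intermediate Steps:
s = -37783460543/224646 (s = 249803*(-1/224646) - 168190 = -249803/224646 - 168190 = -37783460543/224646 ≈ -1.6819e+5)
37782 + s = 37782 - 37783460543/224646 = -29295885371/224646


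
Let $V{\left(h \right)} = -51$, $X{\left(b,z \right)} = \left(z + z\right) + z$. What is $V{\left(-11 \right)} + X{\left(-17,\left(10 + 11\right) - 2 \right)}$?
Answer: $6$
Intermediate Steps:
$X{\left(b,z \right)} = 3 z$ ($X{\left(b,z \right)} = 2 z + z = 3 z$)
$V{\left(-11 \right)} + X{\left(-17,\left(10 + 11\right) - 2 \right)} = -51 + 3 \left(\left(10 + 11\right) - 2\right) = -51 + 3 \left(21 - 2\right) = -51 + 3 \cdot 19 = -51 + 57 = 6$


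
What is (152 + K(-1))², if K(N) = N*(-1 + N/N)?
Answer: 23104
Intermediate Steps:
K(N) = 0 (K(N) = N*(-1 + 1) = N*0 = 0)
(152 + K(-1))² = (152 + 0)² = 152² = 23104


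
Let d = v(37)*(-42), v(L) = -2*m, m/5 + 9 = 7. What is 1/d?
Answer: -1/840 ≈ -0.0011905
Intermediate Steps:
m = -10 (m = -45 + 5*7 = -45 + 35 = -10)
v(L) = 20 (v(L) = -2*(-10) = 20)
d = -840 (d = 20*(-42) = -840)
1/d = 1/(-840) = -1/840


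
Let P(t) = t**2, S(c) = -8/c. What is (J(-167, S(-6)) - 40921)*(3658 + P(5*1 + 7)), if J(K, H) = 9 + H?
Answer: -466627064/3 ≈ -1.5554e+8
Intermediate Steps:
(J(-167, S(-6)) - 40921)*(3658 + P(5*1 + 7)) = ((9 - 8/(-6)) - 40921)*(3658 + (5*1 + 7)**2) = ((9 - 8*(-1/6)) - 40921)*(3658 + (5 + 7)**2) = ((9 + 4/3) - 40921)*(3658 + 12**2) = (31/3 - 40921)*(3658 + 144) = -122732/3*3802 = -466627064/3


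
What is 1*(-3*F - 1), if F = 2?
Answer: -7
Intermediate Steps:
1*(-3*F - 1) = 1*(-3*2 - 1) = 1*(-6 - 1) = 1*(-7) = -7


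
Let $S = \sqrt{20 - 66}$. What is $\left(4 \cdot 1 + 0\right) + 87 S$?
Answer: $4 + 87 i \sqrt{46} \approx 4.0 + 590.06 i$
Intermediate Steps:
$S = i \sqrt{46}$ ($S = \sqrt{-46} = i \sqrt{46} \approx 6.7823 i$)
$\left(4 \cdot 1 + 0\right) + 87 S = \left(4 \cdot 1 + 0\right) + 87 i \sqrt{46} = \left(4 + 0\right) + 87 i \sqrt{46} = 4 + 87 i \sqrt{46}$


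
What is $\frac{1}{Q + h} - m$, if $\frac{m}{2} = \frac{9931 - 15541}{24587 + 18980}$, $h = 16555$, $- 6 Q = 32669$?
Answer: $\frac{748197822}{2904219787} \approx 0.25762$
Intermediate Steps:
$Q = - \frac{32669}{6}$ ($Q = \left(- \frac{1}{6}\right) 32669 = - \frac{32669}{6} \approx -5444.8$)
$m = - \frac{11220}{43567}$ ($m = 2 \frac{9931 - 15541}{24587 + 18980} = 2 \left(- \frac{5610}{43567}\right) = - \frac{11220}{43567} \approx -0.25753$)
$\frac{1}{Q + h} - m = \frac{1}{- \frac{32669}{6} + 16555} - - \frac{11220}{43567} = \frac{1}{\frac{66661}{6}} + \frac{11220}{43567} = \frac{6}{66661} + \frac{11220}{43567} = \frac{748197822}{2904219787}$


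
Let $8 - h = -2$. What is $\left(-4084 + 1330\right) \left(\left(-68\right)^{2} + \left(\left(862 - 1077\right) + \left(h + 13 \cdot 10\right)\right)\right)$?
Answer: $-12527946$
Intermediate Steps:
$h = 10$ ($h = 8 - -2 = 8 + 2 = 10$)
$\left(-4084 + 1330\right) \left(\left(-68\right)^{2} + \left(\left(862 - 1077\right) + \left(h + 13 \cdot 10\right)\right)\right) = \left(-4084 + 1330\right) \left(\left(-68\right)^{2} + \left(\left(862 - 1077\right) + \left(10 + 13 \cdot 10\right)\right)\right) = - 2754 \left(4624 + \left(-215 + \left(10 + 130\right)\right)\right) = - 2754 \left(4624 + \left(-215 + 140\right)\right) = - 2754 \left(4624 - 75\right) = \left(-2754\right) 4549 = -12527946$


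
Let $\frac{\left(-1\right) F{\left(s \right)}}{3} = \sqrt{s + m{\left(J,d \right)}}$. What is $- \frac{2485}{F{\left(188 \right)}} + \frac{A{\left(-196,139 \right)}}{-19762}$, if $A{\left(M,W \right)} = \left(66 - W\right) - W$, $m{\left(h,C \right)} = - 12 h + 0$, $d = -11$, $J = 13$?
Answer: $\frac{106}{9881} + \frac{2485 \sqrt{2}}{24} \approx 146.44$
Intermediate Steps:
$m{\left(h,C \right)} = - 12 h$
$F{\left(s \right)} = - 3 \sqrt{-156 + s}$ ($F{\left(s \right)} = - 3 \sqrt{s - 156} = - 3 \sqrt{-156 + s}$)
$A{\left(M,W \right)} = 66 - 2 W$
$- \frac{2485}{F{\left(188 \right)}} + \frac{A{\left(-196,139 \right)}}{-19762} = - \frac{2485}{\left(-3\right) \sqrt{-156 + 188}} + \frac{66 - 278}{-19762} = - \frac{2485}{\left(-3\right) \sqrt{32}} + \left(66 - 278\right) \left(- \frac{1}{19762}\right) = - \frac{2485}{\left(-3\right) 4 \sqrt{2}} - - \frac{106}{9881} = - \frac{2485}{\left(-12\right) \sqrt{2}} + \frac{106}{9881} = - 2485 \left(- \frac{\sqrt{2}}{24}\right) + \frac{106}{9881} = \frac{2485 \sqrt{2}}{24} + \frac{106}{9881} = \frac{106}{9881} + \frac{2485 \sqrt{2}}{24}$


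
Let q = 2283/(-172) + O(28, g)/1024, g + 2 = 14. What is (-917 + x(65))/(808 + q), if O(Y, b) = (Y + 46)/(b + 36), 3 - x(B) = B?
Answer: -1034575872/839843383 ≈ -1.2319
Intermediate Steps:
g = 12 (g = -2 + 14 = 12)
x(B) = 3 - B
O(Y, b) = (46 + Y)/(36 + b)
q = -14025161/1056768 (q = 2283/(-172) + ((46 + 28)/(36 + 12))/1024 = 2283*(-1/172) + (74/48)*(1/1024) = -2283/172 + ((1/48)*74)*(1/1024) = -2283/172 + (37/24)*(1/1024) = -2283/172 + 37/24576 = -14025161/1056768 ≈ -13.272)
(-917 + x(65))/(808 + q) = (-917 + (3 - 1*65))/(808 - 14025161/1056768) = (-917 + (3 - 65))/(839843383/1056768) = (-917 - 62)*(1056768/839843383) = -979*1056768/839843383 = -1034575872/839843383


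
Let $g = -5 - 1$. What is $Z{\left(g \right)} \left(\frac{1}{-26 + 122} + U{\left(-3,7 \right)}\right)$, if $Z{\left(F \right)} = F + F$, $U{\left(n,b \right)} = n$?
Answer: $\frac{287}{8} \approx 35.875$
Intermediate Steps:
$g = -6$ ($g = -5 - 1 = -6$)
$Z{\left(F \right)} = 2 F$
$Z{\left(g \right)} \left(\frac{1}{-26 + 122} + U{\left(-3,7 \right)}\right) = 2 \left(-6\right) \left(\frac{1}{-26 + 122} - 3\right) = - 12 \left(\frac{1}{96} - 3\right) = \left(-12\right) \left(- \frac{287}{96}\right) = \frac{287}{8}$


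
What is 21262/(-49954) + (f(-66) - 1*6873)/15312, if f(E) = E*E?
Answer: -75216327/127482608 ≈ -0.59001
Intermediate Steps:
f(E) = E²
21262/(-49954) + (f(-66) - 1*6873)/15312 = 21262/(-49954) + ((-66)² - 1*6873)/15312 = 21262*(-1/49954) + (4356 - 6873)*(1/15312) = -10631/24977 - 2517*1/15312 = -10631/24977 - 839/5104 = -75216327/127482608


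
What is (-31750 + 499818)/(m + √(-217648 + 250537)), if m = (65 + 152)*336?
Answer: 11375924672/1772042285 - 468068*√32889/5316126855 ≈ 6.4037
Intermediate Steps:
m = 72912 (m = 217*336 = 72912)
(-31750 + 499818)/(m + √(-217648 + 250537)) = (-31750 + 499818)/(72912 + √(-217648 + 250537)) = 468068/(72912 + √32889)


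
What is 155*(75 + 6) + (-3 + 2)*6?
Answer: 12549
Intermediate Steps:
155*(75 + 6) + (-3 + 2)*6 = 155*81 - 1*6 = 12555 - 6 = 12549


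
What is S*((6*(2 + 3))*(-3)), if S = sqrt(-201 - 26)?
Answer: -90*I*sqrt(227) ≈ -1356.0*I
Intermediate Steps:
S = I*sqrt(227) (S = sqrt(-227) = I*sqrt(227) ≈ 15.067*I)
S*((6*(2 + 3))*(-3)) = (I*sqrt(227))*((6*(2 + 3))*(-3)) = (I*sqrt(227))*((6*5)*(-3)) = (I*sqrt(227))*(30*(-3)) = (I*sqrt(227))*(-90) = -90*I*sqrt(227)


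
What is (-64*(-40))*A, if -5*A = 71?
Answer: -36352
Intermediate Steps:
A = -71/5 (A = -⅕*71 = -71/5 ≈ -14.200)
(-64*(-40))*A = -64*(-40)*(-71/5) = 2560*(-71/5) = -36352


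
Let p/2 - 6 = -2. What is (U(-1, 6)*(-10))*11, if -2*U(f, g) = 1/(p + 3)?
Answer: 5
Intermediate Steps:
p = 8 (p = 12 + 2*(-2) = 12 - 4 = 8)
U(f, g) = -1/22 (U(f, g) = -1/(2*(8 + 3)) = -1/2/11 = -1/2*1/11 = -1/22)
(U(-1, 6)*(-10))*11 = -1/22*(-10)*11 = (5/11)*11 = 5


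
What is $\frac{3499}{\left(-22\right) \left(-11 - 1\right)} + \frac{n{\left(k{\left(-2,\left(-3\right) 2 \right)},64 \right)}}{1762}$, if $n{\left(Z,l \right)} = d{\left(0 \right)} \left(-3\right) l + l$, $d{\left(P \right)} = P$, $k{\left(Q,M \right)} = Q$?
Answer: $\frac{3091067}{232584} \approx 13.29$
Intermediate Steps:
$n{\left(Z,l \right)} = l$ ($n{\left(Z,l \right)} = 0 \left(-3\right) l + l = 0 l + l = 0 + l = l$)
$\frac{3499}{\left(-22\right) \left(-11 - 1\right)} + \frac{n{\left(k{\left(-2,\left(-3\right) 2 \right)},64 \right)}}{1762} = \frac{3499}{\left(-22\right) \left(-11 - 1\right)} + \frac{64}{1762} = \frac{3499}{\left(-22\right) \left(-12\right)} + 64 \cdot \frac{1}{1762} = \frac{3499}{264} + \frac{32}{881} = \frac{3091067}{232584}$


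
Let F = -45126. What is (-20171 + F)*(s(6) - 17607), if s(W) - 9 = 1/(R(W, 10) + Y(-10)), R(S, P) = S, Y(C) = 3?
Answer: 10341804157/9 ≈ 1.1491e+9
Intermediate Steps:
s(W) = 9 + 1/(3 + W) (s(W) = 9 + 1/(W + 3) = 9 + 1/(3 + W))
(-20171 + F)*(s(6) - 17607) = (-20171 - 45126)*((28 + 9*6)/(3 + 6) - 17607) = -65297*((28 + 54)/9 - 17607) = -65297*((⅑)*82 - 17607) = -65297*(82/9 - 17607) = -65297*(-158381/9) = 10341804157/9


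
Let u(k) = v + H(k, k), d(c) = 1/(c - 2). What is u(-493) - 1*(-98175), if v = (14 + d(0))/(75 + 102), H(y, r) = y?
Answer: 11526485/118 ≈ 97682.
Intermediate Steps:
d(c) = 1/(-2 + c)
v = 9/118 (v = (14 + 1/(-2 + 0))/(75 + 102) = (14 + 1/(-2))/177 = (14 - 1/2)*(1/177) = (27/2)*(1/177) = 9/118 ≈ 0.076271)
u(k) = 9/118 + k
u(-493) - 1*(-98175) = (9/118 - 493) - 1*(-98175) = -58165/118 + 98175 = 11526485/118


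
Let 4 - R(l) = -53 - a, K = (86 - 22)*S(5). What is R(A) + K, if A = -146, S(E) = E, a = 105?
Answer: 482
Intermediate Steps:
K = 320 (K = (86 - 22)*5 = 64*5 = 320)
R(l) = 162 (R(l) = 4 - (-53 - 1*105) = 4 - (-53 - 105) = 4 - 1*(-158) = 4 + 158 = 162)
R(A) + K = 162 + 320 = 482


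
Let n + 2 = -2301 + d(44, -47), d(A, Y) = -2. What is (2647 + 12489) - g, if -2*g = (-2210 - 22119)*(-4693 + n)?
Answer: 85142307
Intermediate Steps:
n = -2305 (n = -2 + (-2301 - 2) = -2 - 2303 = -2305)
g = -85127171 (g = -(-2210 - 22119)*(-4693 - 2305)/2 = -(-24329)*(-6998)/2 = -½*170254342 = -85127171)
(2647 + 12489) - g = (2647 + 12489) - 1*(-85127171) = 15136 + 85127171 = 85142307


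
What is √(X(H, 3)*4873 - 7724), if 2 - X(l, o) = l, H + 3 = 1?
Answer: 2*√2942 ≈ 108.48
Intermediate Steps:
H = -2 (H = -3 + 1 = -2)
X(l, o) = 2 - l
√(X(H, 3)*4873 - 7724) = √((2 - 1*(-2))*4873 - 7724) = √((2 + 2)*4873 - 7724) = √(4*4873 - 7724) = √(19492 - 7724) = √11768 = 2*√2942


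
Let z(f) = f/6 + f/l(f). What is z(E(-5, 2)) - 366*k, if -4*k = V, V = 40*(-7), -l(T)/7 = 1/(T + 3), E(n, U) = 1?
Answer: -1076057/42 ≈ -25620.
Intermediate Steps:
l(T) = -7/(3 + T) (l(T) = -7/(T + 3) = -7/(3 + T))
V = -280
k = 70 (k = -¼*(-280) = 70)
z(f) = f/6 + f*(-3/7 - f/7) (z(f) = f/6 + f/((-7/(3 + f))) = f*(⅙) + f*(-3/7 - f/7) = f/6 + f*(-3/7 - f/7))
z(E(-5, 2)) - 366*k = (1/42)*1*(-11 - 6*1) - 366*70 = (1/42)*1*(-11 - 6) - 25620 = (1/42)*1*(-17) - 25620 = -17/42 - 25620 = -1076057/42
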